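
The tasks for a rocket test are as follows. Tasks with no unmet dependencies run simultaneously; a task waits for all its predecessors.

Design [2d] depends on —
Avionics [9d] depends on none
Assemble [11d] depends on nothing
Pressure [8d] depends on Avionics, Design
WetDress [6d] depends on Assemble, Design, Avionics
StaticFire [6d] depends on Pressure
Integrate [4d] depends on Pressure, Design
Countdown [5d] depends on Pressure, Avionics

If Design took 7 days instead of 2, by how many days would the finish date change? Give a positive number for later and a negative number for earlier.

Baseline: Avionics→Pressure→StaticFire = 9+8+6 = 23 → 23 days.
Design is off the critical path — its longest chain is 16 days, giving 7 of slack.
The critical path is still Avionics→Pressure→StaticFire; finish is now 23 days.
Change in finish: 23 − 23 = +0 days.

0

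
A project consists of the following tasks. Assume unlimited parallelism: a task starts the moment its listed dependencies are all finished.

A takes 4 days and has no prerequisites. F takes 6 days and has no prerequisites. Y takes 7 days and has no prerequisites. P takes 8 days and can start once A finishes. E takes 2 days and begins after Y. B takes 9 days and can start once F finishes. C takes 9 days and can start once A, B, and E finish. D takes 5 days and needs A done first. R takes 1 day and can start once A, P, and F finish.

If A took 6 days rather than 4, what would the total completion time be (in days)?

Actual critical path: F→B→C = 6+9+9 = 24 ⇒ 24 days.
A has 11 days of float (longest path through it is 13).
That remains the longest chain; total 24 days.

24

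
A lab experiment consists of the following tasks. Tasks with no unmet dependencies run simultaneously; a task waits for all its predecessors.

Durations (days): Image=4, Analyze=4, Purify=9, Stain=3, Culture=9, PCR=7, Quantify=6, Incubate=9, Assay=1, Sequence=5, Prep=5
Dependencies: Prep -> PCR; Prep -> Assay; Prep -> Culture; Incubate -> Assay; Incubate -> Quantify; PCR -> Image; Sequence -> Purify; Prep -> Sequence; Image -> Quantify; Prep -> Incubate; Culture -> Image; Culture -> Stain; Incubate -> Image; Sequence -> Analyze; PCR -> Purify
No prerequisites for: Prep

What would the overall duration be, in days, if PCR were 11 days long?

26

Actual critical path: Prep→Culture→Image→Quantify = 5+9+4+6 = 24 ⇒ 24 days.
PCR has 2 days of float (longest path through it is 22).
The binding chain switches to Prep→PCR→Image→Quantify = 5+11+4+6 = 26; finish 26 days.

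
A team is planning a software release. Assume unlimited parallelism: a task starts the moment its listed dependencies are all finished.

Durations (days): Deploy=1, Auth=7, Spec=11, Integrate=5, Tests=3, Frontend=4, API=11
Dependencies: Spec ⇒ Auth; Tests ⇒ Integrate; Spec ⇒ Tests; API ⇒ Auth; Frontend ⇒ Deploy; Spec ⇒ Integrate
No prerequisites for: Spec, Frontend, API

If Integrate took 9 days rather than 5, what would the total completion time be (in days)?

The binding path is Spec→Tests→Integrate = 11+3+5 = 19; finish at 19 days.
Since Integrate is critical, the +4 change carries straight to that chain (now 23 days).
The critical path is still Spec→Tests→Integrate; finish is now 23 days.

23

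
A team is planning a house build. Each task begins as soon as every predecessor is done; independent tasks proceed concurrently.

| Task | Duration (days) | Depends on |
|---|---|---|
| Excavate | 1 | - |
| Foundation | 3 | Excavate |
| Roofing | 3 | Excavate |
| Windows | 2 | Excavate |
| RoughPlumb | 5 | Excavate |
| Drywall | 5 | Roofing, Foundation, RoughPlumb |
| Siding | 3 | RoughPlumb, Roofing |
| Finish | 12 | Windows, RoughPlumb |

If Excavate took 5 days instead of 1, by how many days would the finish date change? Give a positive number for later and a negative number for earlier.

4

Actual critical path: Excavate→RoughPlumb→Finish = 1+5+12 = 18 ⇒ 18 days.
Excavate is on the critical path; changing it to 5 makes that path 22 days.
No other chain overtakes it, so the finish is 22 days.
Change in finish: 22 − 18 = +4 days.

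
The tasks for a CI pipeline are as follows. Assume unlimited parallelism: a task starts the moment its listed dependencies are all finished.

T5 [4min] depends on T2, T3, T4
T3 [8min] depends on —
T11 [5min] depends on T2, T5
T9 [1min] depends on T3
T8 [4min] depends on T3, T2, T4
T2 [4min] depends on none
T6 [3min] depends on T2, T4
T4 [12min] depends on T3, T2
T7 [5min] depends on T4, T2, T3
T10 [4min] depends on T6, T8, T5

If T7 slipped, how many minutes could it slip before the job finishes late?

4

T3→T4→T5→T11 = 8+12+4+5 = 29 sets the makespan at 29 minutes.
Longest path through T7: 25 minutes (earliest finish 25, latest finish 29).
So T7 can slip 29 − 25 = 4 minutes.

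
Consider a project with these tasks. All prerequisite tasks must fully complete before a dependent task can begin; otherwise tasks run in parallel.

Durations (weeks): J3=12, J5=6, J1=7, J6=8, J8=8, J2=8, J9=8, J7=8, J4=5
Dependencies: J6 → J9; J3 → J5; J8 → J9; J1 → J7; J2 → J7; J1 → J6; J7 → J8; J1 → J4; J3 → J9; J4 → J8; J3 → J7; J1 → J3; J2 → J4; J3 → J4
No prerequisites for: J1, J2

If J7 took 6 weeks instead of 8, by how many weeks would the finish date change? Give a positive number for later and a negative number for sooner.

-2

As given, the longest chain is J1→J3→J7→J8→J9 = 7+12+8+8+8 = 43, so the finish is 43 weeks.
J7 lies on that path, so at 6 weeks the path becomes 41 weeks.
No other chain overtakes it, so the finish is 41 weeks.
Change in finish: 41 − 43 = -2 weeks.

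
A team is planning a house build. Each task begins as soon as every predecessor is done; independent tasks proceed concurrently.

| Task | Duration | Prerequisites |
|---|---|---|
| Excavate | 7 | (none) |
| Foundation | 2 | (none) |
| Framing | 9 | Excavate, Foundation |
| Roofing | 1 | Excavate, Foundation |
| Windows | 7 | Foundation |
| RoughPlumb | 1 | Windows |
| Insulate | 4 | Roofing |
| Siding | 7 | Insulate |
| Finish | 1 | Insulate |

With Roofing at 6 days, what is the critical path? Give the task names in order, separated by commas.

Actual critical path: Excavate→Roofing→Insulate→Siding = 7+1+4+7 = 19 ⇒ 19 days.
Roofing is on the critical path; changing it to 6 makes that path 24 days.
No other chain overtakes it, so the finish is 24 days.

Excavate, Roofing, Insulate, Siding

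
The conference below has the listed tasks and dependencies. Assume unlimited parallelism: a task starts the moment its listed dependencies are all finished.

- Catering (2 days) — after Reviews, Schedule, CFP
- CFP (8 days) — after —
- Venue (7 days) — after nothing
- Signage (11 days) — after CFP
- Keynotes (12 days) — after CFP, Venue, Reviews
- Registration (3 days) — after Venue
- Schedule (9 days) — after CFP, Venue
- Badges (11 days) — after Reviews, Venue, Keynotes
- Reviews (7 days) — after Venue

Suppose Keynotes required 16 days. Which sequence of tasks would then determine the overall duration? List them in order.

Critical path before the change: Venue→Reviews→Keynotes→Badges = 7+7+12+11 = 37 giving 37 days.
Keynotes is on the critical path; changing it to 16 makes that path 41 days.
That remains the longest chain; total 41 days.

Venue, Reviews, Keynotes, Badges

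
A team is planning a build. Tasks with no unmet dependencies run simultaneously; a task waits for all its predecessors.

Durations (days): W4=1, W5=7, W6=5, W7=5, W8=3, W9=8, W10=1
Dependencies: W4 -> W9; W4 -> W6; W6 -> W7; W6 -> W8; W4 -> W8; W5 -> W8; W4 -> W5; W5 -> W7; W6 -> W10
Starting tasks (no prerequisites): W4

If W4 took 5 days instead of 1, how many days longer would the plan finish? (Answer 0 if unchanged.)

4

Critical path before the change: W4→W5→W7 = 1+7+5 = 13 giving 13 days.
W4 is on the critical path; changing it to 5 makes that path 17 days.
That remains the longest chain; total 17 days.
Change in finish: 17 − 13 = +4 days.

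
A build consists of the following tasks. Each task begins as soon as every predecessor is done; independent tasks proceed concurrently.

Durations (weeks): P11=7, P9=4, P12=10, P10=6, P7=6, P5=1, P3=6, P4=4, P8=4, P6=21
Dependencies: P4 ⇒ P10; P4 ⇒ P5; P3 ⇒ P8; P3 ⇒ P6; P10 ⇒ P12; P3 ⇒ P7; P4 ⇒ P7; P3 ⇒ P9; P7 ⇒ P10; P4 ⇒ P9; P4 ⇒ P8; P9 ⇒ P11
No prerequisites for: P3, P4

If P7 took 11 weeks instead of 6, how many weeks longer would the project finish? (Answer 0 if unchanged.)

Actual critical path: P3→P7→P10→P12 = 6+6+6+10 = 28 ⇒ 28 weeks.
Since P7 is critical, the +5 change carries straight to that chain (now 33 weeks).
No other chain overtakes it, so the finish is 33 weeks.
Change in finish: 33 − 28 = +5 weeks.

5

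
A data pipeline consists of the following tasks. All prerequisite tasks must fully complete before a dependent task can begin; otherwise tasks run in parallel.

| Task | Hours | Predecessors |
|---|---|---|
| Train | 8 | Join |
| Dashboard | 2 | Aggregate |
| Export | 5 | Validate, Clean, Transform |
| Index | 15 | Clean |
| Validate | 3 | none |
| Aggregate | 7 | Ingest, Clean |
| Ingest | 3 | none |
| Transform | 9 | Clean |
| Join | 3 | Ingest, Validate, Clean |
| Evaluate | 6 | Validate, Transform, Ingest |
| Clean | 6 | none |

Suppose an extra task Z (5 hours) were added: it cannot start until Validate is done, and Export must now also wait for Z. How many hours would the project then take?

Originally the project takes 21 hours.
With Z inserted, Export now waits for max(Validate, Clean, Transform, Z).
New critical path: Clean→Transform→Evaluate = 6+9+6 = 21 ⇒ 21 hours.

21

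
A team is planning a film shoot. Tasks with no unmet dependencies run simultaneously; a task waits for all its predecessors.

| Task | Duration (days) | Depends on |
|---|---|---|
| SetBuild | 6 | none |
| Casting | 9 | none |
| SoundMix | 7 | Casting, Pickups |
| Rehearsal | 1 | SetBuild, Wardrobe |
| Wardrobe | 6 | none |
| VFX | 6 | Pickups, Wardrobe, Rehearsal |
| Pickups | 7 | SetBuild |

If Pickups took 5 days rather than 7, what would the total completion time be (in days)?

18

Actual critical path: SetBuild→Pickups→SoundMix = 6+7+7 = 20 ⇒ 20 days.
Since Pickups is critical, the -2 change carries straight to that chain (now 18 days).
That remains the longest chain; total 18 days.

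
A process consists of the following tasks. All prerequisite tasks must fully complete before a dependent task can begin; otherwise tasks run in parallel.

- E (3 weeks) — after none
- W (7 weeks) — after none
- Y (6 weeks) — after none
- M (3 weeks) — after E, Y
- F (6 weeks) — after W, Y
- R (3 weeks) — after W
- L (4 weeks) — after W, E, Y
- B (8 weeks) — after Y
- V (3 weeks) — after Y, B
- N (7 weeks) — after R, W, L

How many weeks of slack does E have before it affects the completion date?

W→L→N = 7+4+7 = 18 sets the makespan at 18 weeks.
The longest chain containing E totals 14 weeks.
So E can slip 7 − 3 = 4 weeks.

4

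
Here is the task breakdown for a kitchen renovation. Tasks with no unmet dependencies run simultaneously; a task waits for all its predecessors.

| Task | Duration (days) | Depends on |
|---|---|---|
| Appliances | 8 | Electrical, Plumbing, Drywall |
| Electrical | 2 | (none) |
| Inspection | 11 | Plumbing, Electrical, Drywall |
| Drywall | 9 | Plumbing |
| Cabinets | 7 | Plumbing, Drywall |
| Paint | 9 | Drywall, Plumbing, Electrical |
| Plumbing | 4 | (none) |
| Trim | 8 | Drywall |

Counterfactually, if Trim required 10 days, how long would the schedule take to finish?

24

Actual critical path: Plumbing→Drywall→Inspection = 4+9+11 = 24 ⇒ 24 days.
The longest path through Trim is only 21 days, so Trim has float 3.
That remains the longest chain; total 24 days.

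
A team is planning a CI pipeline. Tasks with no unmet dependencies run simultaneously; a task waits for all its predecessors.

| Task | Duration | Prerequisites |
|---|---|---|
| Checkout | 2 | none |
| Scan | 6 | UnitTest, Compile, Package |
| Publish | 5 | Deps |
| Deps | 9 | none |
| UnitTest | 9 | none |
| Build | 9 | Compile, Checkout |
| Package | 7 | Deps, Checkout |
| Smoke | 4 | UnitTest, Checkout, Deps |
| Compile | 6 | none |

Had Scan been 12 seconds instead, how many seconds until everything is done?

As given, the longest chain is Deps→Package→Scan = 9+7+6 = 22, so the finish is 22 seconds.
Scan is on the critical path; changing it to 12 makes that path 28 seconds.
The critical path is still Deps→Package→Scan; finish is now 28 seconds.

28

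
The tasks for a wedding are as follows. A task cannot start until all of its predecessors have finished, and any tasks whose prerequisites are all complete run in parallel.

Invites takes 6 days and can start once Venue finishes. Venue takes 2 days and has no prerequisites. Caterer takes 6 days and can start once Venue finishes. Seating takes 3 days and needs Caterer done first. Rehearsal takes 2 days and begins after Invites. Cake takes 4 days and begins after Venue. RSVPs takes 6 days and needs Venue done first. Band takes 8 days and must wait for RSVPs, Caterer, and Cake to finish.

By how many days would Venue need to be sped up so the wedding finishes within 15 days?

1

Current finish: 16 days; target: 15.
Venue is on every critical path, so each day cut from Venue cuts the finish by one (this holds down to a finish of 15).
Need 16 − 15 = 1 day off Venue → Venue becomes 1 day, finish becomes 15.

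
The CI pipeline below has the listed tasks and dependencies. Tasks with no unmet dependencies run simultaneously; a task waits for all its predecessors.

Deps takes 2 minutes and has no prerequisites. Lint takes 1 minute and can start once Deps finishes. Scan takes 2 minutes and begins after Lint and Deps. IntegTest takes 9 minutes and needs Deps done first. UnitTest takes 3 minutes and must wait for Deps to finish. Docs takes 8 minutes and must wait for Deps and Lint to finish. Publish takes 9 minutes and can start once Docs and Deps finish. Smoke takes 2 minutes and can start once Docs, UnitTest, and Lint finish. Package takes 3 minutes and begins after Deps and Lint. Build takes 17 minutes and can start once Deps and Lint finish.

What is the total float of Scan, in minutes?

15

Critical path: Deps→Lint→Build = 2+1+17 = 20, so the finish is 20 minutes.
The longest chain containing Scan totals 5 minutes.
So Scan can slip 20 − 5 = 15 minutes.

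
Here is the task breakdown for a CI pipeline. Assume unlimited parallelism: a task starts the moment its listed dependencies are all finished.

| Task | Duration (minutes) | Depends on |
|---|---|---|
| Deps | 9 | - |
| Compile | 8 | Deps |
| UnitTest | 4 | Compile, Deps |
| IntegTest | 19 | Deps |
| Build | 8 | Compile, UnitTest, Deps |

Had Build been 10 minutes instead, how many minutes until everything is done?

Actual critical path: Deps→Compile→UnitTest→Build = 9+8+4+8 = 29 ⇒ 29 minutes.
Since Build is critical, the +2 change carries straight to that chain (now 31 minutes).
The critical path is still Deps→Compile→UnitTest→Build; finish is now 31 minutes.

31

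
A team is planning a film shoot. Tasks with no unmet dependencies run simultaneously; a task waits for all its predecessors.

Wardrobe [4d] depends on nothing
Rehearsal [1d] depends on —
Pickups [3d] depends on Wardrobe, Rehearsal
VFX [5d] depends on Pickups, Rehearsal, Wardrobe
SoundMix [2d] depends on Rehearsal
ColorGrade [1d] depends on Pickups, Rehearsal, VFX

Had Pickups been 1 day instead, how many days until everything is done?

As given, the longest chain is Wardrobe→Pickups→VFX→ColorGrade = 4+3+5+1 = 13, so the finish is 13 days.
Since Pickups is critical, the -2 change carries straight to that chain (now 11 days).
The critical path is still Wardrobe→Pickups→VFX→ColorGrade; finish is now 11 days.

11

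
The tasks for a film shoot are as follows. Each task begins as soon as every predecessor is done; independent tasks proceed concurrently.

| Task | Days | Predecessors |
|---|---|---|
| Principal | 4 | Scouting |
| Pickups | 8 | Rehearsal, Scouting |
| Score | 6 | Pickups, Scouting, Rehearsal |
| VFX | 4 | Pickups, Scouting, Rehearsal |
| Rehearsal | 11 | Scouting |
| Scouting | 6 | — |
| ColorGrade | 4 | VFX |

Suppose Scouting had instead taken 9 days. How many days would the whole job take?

As given, the longest chain is Scouting→Rehearsal→Pickups→VFX→ColorGrade = 6+11+8+4+4 = 33, so the finish is 33 days.
Scouting lies on that path, so at 9 days the path becomes 36 days.
The critical path is still Scouting→Rehearsal→Pickups→VFX→ColorGrade; finish is now 36 days.

36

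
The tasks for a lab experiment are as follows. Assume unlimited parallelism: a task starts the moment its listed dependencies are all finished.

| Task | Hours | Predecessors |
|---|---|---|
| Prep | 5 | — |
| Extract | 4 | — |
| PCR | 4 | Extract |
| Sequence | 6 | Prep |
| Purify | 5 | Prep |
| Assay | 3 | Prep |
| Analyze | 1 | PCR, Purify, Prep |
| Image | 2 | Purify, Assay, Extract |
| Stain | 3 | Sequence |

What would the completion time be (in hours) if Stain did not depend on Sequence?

Original critical path: Prep→Sequence→Stain = 5+6+3 = 14 ⇒ 14 hours.
Without Sequence→Stain, Stain's earliest start moves from 11 to 0.
After: Prep→Purify→Image = 5+5+2 = 12 → 12 hours.

12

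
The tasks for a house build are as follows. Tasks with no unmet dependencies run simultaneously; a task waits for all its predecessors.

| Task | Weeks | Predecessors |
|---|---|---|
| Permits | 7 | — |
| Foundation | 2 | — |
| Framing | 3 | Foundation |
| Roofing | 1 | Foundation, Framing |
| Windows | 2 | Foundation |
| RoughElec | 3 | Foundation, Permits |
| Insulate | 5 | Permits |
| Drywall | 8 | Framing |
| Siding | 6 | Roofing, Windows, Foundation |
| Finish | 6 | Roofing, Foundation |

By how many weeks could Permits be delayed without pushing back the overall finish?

1

Critical path: Foundation→Framing→Drywall = 2+3+8 = 13, so the finish is 13 weeks.
The longest chain containing Permits totals 12 weeks.
Slack of Permits = 1 − 0 = 1 week.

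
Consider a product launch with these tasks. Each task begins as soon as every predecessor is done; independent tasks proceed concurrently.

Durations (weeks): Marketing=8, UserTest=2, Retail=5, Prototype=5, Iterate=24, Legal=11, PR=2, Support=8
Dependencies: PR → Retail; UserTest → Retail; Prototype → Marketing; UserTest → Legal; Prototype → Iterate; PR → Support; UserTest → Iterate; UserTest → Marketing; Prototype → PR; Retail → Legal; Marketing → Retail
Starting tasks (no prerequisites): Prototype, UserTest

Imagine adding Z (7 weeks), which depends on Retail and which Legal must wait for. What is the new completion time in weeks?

Originally the job takes 29 weeks.
With Z inserted, Legal now waits for max(Retail, UserTest, Z).
New critical path: Prototype→Marketing→Retail→Z→Legal = 5+8+5+7+11 = 36 ⇒ 36 weeks.

36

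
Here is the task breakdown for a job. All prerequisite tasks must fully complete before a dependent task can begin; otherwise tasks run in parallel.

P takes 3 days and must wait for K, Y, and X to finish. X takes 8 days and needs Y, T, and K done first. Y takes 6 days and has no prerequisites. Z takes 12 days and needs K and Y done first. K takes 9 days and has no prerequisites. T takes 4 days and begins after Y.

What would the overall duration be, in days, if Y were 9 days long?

The binding path is Y→T→X→P = 6+4+8+3 = 21; finish at 21 days.
Since Y is critical, the +3 change carries straight to that chain (now 24 days).
No other chain overtakes it, so the finish is 24 days.

24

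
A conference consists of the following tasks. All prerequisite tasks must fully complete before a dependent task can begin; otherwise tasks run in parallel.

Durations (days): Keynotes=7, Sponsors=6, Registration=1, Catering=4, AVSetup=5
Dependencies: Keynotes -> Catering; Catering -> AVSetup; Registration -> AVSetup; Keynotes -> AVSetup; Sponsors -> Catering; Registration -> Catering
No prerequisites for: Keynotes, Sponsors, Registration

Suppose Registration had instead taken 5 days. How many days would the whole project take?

As given, the longest chain is Keynotes→Catering→AVSetup = 7+4+5 = 16, so the finish is 16 days.
Registration has 6 days of float (longest path through it is 10).
No other chain overtakes it, so the finish is 16 days.

16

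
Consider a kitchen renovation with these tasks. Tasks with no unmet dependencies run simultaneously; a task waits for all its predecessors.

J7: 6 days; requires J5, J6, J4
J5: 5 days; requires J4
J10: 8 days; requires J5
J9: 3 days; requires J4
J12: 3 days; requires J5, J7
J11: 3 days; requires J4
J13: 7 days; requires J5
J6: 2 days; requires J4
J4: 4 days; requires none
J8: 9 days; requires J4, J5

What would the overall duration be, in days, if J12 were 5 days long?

20

Actual critical path: J4→J5→J7→J12 = 4+5+6+3 = 18 ⇒ 18 days.
Since J12 is critical, the +2 change carries straight to that chain (now 20 days).
No other chain overtakes it, so the finish is 20 days.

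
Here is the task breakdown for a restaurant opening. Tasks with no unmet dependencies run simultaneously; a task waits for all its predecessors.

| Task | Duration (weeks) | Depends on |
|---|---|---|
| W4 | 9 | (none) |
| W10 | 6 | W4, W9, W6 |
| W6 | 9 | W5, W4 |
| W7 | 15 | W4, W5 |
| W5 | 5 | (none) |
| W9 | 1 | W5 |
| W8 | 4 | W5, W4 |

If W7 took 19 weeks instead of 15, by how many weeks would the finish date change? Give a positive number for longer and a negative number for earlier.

4

Baseline: W4→W7 = 9+15 = 24 → 24 weeks.
W7 lies on that path, so at 19 weeks the path becomes 28 weeks.
That remains the longest chain; total 28 weeks.
Change in finish: 28 − 24 = +4 weeks.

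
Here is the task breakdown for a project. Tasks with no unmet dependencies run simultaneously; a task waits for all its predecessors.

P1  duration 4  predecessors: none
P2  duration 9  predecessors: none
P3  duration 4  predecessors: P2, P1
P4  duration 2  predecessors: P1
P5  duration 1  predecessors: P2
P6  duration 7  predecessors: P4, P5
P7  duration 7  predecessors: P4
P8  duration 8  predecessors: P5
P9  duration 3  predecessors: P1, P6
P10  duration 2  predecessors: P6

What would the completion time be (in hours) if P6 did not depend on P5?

18

Original critical path: P2→P5→P6→P9 = 9+1+7+3 = 20 ⇒ 20 hours.
Without P5→P6, P6's earliest start moves from 10 to 6.
The longest chain is now P2→P5→P8 = 9+1+8 = 18, so the plan takes 18 hours.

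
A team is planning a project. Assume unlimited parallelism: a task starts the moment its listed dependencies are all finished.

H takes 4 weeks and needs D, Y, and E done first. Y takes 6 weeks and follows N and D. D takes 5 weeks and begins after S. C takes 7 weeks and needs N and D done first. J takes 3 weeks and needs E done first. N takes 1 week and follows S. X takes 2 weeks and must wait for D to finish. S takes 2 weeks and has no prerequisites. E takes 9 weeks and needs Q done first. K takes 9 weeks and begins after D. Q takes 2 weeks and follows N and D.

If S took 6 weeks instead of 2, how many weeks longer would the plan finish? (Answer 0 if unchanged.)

4

As given, the longest chain is S→D→Q→E→H = 2+5+2+9+4 = 22, so the finish is 22 weeks.
S is on the critical path; changing it to 6 makes that path 26 weeks.
That remains the longest chain; total 26 weeks.
Change in finish: 26 − 22 = +4 weeks.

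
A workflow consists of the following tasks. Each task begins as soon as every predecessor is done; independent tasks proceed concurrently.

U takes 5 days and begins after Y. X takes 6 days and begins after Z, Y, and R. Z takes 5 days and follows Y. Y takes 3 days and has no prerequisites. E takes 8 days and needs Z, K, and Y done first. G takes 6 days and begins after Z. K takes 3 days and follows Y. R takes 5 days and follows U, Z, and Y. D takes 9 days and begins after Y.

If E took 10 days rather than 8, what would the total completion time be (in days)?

19

The binding path is Y→Z→R→X = 3+5+5+6 = 19; finish at 19 days.
The longest path through E is only 16 days, so E has float 3.
No other chain overtakes it, so the finish is 19 days.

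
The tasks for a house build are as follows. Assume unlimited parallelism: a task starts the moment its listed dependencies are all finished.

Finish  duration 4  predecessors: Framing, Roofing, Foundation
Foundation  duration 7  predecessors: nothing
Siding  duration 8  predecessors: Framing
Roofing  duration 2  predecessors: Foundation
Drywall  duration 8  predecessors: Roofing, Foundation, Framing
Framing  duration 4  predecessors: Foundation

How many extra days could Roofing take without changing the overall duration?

2

Critical path: Foundation→Framing→Drywall = 7+4+8 = 19, so the finish is 19 days.
Roofing finishes as early as 9 and must finish by 11.
Float = 19 − 17 = 2.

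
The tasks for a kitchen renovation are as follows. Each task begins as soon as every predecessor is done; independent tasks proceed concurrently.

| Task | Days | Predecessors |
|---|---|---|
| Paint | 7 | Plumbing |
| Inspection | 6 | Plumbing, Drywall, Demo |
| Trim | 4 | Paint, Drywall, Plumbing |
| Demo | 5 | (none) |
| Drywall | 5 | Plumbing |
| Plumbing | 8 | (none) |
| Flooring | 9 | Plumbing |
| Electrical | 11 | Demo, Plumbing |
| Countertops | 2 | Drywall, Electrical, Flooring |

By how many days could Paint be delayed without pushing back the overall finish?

The longest chain is Plumbing→Electrical→Countertops = 8+11+2 = 21; overall finish 21 days.
Longest path through Paint: 19 days (earliest finish 15, latest finish 17).
Float = 21 − 19 = 2.

2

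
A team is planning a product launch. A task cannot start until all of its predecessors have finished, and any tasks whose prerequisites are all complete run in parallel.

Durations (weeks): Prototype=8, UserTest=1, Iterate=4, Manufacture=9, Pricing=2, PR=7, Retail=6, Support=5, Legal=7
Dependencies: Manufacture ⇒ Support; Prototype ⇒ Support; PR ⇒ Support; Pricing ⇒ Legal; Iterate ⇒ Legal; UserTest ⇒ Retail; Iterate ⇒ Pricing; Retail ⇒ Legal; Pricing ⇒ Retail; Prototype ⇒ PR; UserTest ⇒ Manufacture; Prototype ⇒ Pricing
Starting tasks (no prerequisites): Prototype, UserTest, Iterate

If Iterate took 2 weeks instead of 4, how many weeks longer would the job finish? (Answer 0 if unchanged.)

The binding path is Prototype→Pricing→Retail→Legal = 8+2+6+7 = 23; finish at 23 weeks.
Iterate is off the critical path — its longest chain is 19 weeks, giving 4 of slack.
No other chain overtakes it, so the finish is 23 weeks.
Change in finish: 23 − 23 = +0 weeks.

0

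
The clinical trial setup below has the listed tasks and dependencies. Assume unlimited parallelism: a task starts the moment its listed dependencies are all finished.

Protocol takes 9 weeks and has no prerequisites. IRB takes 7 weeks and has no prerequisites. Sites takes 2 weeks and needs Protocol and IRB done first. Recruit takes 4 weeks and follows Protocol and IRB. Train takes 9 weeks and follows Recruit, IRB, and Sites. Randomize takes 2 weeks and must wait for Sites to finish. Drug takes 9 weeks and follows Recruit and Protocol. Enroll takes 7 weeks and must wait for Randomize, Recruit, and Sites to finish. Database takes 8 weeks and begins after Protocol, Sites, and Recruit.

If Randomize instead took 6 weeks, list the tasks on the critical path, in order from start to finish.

Baseline: Protocol→Recruit→Train = 9+4+9 = 22 → 22 weeks.
The longest path through Randomize is only 20 weeks, so Randomize has float 2.
New critical path: Protocol→Sites→Randomize→Enroll = 9+2+6+7 = 24 ⇒ 24 weeks.

Protocol, Sites, Randomize, Enroll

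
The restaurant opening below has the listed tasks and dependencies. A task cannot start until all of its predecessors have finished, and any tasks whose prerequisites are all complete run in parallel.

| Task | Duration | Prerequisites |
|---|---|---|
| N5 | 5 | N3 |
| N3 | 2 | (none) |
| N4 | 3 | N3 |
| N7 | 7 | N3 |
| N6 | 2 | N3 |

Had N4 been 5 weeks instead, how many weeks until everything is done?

The binding path is N3→N7 = 2+7 = 9; finish at 9 weeks.
N4 has 4 weeks of float (longest path through it is 5).
That remains the longest chain; total 9 weeks.

9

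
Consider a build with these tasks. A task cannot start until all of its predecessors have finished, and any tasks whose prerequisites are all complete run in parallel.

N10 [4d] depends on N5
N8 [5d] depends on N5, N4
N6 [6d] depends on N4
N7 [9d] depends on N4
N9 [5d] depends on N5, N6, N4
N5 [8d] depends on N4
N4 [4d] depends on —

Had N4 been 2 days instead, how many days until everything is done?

15

As given, the longest chain is N4→N5→N8 = 4+8+5 = 17, so the finish is 17 days.
N4 is on the critical path; changing it to 2 makes that path 15 days.
That remains the longest chain; total 15 days.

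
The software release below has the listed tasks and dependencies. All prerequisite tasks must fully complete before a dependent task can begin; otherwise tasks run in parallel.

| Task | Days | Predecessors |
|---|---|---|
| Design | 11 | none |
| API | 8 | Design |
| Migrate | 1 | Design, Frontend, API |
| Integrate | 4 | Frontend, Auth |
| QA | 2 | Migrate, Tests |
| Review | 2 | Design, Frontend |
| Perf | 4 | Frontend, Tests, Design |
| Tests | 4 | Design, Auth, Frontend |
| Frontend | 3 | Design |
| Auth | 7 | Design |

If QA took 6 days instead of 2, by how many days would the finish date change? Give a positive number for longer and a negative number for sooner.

2

Baseline: Design→Auth→Tests→Perf = 11+7+4+4 = 26 → 26 days.
The longest path through QA is only 24 days, so QA has float 2.
The binding chain switches to Design→Auth→Tests→QA = 11+7+4+6 = 28; finish 28 days.
Change in finish: 28 − 26 = +2 days.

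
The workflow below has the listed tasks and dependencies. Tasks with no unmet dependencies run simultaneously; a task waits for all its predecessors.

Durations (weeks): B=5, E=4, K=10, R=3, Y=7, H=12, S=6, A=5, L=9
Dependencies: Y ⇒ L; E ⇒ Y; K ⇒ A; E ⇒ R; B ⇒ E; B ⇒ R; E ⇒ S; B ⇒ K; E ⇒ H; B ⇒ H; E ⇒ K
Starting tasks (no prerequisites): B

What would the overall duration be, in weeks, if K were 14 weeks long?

Actual critical path: B→E→Y→L = 5+4+7+9 = 25 ⇒ 25 weeks.
The longest path through K is only 24 weeks, so K has float 1.
Now B→E→K→A = 5+4+14+5 = 28 is longest, so the finish becomes 28 weeks.

28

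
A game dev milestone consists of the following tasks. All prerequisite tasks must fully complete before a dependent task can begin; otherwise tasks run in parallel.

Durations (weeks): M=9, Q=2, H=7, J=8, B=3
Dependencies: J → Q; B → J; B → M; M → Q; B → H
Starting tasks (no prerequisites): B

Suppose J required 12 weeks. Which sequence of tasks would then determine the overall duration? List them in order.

B, J, Q

The binding path is B→M→Q = 3+9+2 = 14; finish at 14 weeks.
J is off the critical path — its longest chain is 13 weeks, giving 1 of slack.
Now B→J→Q = 3+12+2 = 17 is longest, so the finish becomes 17 weeks.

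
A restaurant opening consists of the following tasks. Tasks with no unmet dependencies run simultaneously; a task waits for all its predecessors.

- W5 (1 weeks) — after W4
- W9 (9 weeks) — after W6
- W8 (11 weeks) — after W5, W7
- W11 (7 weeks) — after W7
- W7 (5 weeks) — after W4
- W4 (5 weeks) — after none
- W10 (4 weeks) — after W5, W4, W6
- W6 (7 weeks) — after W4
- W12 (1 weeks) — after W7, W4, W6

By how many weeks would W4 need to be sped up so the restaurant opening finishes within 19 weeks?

Current finish: 21 weeks; target: 19.
W4 is on every critical path, so each week cut from W4 cuts the finish by one (this holds down to a finish of 17).
Need 21 − 19 = 2 weeks off W4 → W4 becomes 3 weeks, finish becomes 19.

2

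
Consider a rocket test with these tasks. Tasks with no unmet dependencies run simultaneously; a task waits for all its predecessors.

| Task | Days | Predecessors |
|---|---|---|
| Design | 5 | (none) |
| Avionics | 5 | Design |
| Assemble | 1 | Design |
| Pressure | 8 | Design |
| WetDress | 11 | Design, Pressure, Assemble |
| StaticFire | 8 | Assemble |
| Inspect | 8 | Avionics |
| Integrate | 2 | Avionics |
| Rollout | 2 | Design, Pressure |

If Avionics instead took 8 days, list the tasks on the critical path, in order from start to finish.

Design, Pressure, WetDress

Actual critical path: Design→Pressure→WetDress = 5+8+11 = 24 ⇒ 24 days.
Avionics has 6 days of float (longest path through it is 18).
The critical path is still Design→Pressure→WetDress; finish is now 24 days.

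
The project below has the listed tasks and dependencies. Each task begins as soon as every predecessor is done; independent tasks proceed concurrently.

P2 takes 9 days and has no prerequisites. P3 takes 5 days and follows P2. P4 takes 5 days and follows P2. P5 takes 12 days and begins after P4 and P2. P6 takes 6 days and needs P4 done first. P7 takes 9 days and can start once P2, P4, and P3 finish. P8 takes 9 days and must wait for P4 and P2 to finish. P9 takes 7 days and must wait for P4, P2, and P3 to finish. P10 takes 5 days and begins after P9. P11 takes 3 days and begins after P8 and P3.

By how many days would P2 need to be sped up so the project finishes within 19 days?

Current finish: 26 days; target: 19.
P2 is on every critical path, so each day cut from P2 cuts the finish by one (this holds down to a finish of 18).
Need 26 − 19 = 7 days off P2 → P2 becomes 2 days, finish becomes 19.

7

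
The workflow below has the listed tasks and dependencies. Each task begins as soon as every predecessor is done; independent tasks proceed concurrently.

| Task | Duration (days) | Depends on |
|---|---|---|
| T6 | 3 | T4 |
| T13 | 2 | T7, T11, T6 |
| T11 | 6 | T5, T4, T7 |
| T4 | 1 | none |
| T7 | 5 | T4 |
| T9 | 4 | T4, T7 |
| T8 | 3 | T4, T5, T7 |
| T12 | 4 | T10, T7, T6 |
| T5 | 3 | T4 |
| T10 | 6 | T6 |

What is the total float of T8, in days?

T4→T6→T10→T12 = 1+3+6+4 = 14 sets the makespan at 14 days.
The longest chain containing T8 totals 9 days.
Float = 14 − 9 = 5.

5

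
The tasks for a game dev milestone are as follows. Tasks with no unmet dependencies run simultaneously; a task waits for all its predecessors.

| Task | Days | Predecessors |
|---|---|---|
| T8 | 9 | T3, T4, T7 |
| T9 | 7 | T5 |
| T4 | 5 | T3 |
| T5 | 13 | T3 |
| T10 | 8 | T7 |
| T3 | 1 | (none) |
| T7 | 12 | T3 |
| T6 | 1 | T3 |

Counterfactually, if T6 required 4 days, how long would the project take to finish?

22

Actual critical path: T3→T7→T8 = 1+12+9 = 22 ⇒ 22 days.
T6 has 20 days of float (longest path through it is 2).
The critical path is still T3→T7→T8; finish is now 22 days.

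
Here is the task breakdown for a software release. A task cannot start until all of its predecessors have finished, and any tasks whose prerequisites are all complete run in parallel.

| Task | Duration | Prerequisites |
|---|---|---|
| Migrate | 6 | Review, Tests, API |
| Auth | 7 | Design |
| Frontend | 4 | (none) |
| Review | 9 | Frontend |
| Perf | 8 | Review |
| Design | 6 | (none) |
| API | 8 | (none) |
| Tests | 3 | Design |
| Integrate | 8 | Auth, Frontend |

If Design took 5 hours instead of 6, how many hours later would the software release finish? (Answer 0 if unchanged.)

Critical path before the change: Design→Auth→Integrate = 6+7+8 = 21 giving 21 hours.
Design is on the critical path; changing it to 5 makes that path 20 hours.
Now Frontend→Review→Perf = 4+9+8 = 21 is longest, so the finish becomes 21 hours.
Change in finish: 21 − 21 = +0 hours.

0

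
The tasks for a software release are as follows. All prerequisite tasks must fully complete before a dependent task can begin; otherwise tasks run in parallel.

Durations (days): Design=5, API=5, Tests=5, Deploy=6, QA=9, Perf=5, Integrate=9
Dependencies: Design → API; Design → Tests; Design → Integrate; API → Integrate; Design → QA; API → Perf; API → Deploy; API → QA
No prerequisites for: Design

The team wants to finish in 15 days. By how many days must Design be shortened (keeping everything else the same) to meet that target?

Current finish: 19 days; target: 15.
Design is on every critical path, so each day cut from Design cuts the finish by one (this holds down to a finish of 15).
Need 19 − 15 = 4 days off Design → Design becomes 1 day, finish becomes 15.

4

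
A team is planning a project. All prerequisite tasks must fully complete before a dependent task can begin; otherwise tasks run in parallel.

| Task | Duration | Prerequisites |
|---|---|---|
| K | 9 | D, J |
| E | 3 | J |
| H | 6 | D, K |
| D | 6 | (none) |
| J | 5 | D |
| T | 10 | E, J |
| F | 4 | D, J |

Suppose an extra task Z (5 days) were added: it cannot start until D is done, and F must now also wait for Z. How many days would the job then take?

26

Originally the job takes 26 days.
With Z inserted, F now waits for max(D, J, Z).
New critical path: D→J→K→H = 6+5+9+6 = 26 ⇒ 26 days.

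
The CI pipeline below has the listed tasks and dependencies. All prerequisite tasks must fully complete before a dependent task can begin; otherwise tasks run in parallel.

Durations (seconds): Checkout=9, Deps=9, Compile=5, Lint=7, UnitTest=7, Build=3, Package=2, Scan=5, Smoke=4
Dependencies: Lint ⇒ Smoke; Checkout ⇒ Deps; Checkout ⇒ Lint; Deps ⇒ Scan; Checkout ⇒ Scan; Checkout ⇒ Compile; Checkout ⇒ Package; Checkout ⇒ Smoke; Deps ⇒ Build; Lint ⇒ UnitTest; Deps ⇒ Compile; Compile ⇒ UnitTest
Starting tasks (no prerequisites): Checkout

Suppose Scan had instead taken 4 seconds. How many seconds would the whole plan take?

30

Baseline: Checkout→Deps→Compile→UnitTest = 9+9+5+7 = 30 → 30 seconds.
The longest path through Scan is only 23 seconds, so Scan has float 7.
No other chain overtakes it, so the finish is 30 seconds.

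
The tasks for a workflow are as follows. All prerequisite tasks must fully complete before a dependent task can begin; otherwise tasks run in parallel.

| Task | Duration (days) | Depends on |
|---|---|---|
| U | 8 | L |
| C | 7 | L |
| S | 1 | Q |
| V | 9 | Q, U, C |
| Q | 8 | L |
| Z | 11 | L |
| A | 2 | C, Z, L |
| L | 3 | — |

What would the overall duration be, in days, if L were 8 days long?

25

The binding path is L→Q→V = 3+8+9 = 20; finish at 20 days.
L lies on that path, so at 8 days the path becomes 25 days.
No other chain overtakes it, so the finish is 25 days.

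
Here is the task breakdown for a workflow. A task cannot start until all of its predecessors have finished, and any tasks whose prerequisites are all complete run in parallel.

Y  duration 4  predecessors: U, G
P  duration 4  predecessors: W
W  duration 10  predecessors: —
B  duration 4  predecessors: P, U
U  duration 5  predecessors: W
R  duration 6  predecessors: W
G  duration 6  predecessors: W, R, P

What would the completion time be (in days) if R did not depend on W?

24

With the dependency in place, W→R→G→Y = 10+6+6+4 = 26 sets the finish at 26 days.
Without W→R, R's earliest start moves from 10 to 0.
The longest chain is now W→P→G→Y = 10+4+6+4 = 24, so the workflow takes 24 days.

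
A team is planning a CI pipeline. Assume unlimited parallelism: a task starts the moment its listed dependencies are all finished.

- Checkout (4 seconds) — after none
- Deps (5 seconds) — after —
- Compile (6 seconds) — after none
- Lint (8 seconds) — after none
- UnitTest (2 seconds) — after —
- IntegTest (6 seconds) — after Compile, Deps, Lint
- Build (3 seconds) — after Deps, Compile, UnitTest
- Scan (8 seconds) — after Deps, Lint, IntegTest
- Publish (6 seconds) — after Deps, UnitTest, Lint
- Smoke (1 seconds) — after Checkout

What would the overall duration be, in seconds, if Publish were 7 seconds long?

22

Critical path before the change: Lint→IntegTest→Scan = 8+6+8 = 22 giving 22 seconds.
The longest path through Publish is only 14 seconds, so Publish has float 8.
That remains the longest chain; total 22 seconds.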